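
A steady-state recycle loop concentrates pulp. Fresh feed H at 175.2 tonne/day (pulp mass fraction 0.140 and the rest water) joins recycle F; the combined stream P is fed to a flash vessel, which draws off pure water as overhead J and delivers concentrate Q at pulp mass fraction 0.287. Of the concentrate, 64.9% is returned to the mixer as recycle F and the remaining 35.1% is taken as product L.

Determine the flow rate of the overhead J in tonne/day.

Overall pulp balance (none leaves overhead): pulp in fresh feed = pulp in product, i.e. 175.2×0.140 = (1−0.649)·Q·0.287.
Q = 24.528/(0.287×0.351) = 243.49 tonne/day.
Recycle F = 0.649×243.49 = 158.02 tonne/day.
Combined feed P = 175.2 + 158.02 = 333.22 tonne/day.
Overhead J = P − Q = 333.22 − 243.49 = 89.737 tonne/day.

89.74 tonne/day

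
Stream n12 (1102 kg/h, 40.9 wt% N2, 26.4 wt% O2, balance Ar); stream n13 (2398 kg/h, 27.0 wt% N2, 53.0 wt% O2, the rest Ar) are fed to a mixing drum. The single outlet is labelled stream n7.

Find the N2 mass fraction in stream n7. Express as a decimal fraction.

0.314

Total flow out = 1102 + 2398 = 3500 kg/h.
N2 in = 1102×0.409 + 2398×0.270 = 1098.2 kg/h.
N2 mass fraction in n7 = 1098.2/3500 = 0.314.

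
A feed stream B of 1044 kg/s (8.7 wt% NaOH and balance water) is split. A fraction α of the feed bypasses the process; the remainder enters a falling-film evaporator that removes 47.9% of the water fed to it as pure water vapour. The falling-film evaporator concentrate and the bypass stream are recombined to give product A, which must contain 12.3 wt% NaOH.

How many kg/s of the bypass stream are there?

345.3 kg/s

All 1044×0.087 = 90.828 kg/s of NaOH reaches A, so A = 90.828/0.123 = 738.44 kg/s and vapour = 305.56 kg/s.
The evaporator receives (1−α)·1044 of feed at 0.913 water and removes 0.479 of that water:
0.479×0.913×(1−α)×1044 = 305.56
(1−α) = 305.56/456.57 = 0.6693;  α = 0.3307.
Bypass flow = 0.3307×1044 = 345.3 kg/s.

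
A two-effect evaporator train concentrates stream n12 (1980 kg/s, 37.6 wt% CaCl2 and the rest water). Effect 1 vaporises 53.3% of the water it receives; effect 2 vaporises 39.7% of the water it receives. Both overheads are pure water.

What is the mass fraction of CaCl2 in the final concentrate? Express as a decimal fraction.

water in feed = 1980×0.624 = 1235.5 kg/s.
After stage 1: water left = (1−0.533)×1235.5 = 576.99; stream total = 1321.5 kg/s.
After stage 2: water left = (1−0.397)×576.99 = 347.92; final concentrate = 1092.4 kg/s.
CaCl2 fraction = 744.48/1092.4 = 0.682.

0.682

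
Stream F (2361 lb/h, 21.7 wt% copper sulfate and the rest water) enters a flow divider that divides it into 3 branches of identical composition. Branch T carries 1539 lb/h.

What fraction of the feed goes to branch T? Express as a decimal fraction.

0.652

Fraction to T = 1539/2361 = 0.6518.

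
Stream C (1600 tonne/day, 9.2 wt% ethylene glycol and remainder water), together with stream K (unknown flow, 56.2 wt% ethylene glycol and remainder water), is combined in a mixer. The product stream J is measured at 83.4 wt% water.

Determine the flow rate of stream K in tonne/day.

Let K be the unknown flow. Total out = 1600 + K.
water balance: 1452.8 + 0.438·K = 0.834·(1600 + K)
(0.438 − 0.834)·K = 0.834×1600 − 1452.8 = -118.4
K = -118.4 / -0.396 = 298.99 tonne/day

299 tonne/day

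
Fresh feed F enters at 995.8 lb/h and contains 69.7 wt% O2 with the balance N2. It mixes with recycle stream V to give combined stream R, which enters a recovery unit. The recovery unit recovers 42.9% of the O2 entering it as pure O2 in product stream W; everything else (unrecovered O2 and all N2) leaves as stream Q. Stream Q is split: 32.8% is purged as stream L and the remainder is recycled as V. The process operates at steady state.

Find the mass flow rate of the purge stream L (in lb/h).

N2 enters only via F and leaves only via the purge: 995.8×0.303 = 0.328×(N2 in Q), and the recovery unit passes all N2, so N2 in R = N2 in Q = 919.9 lb/h.
O2 in R: m_A = 995.8×0.697 + (1−0.328)·(1−0.429)·m_A, so m_A = 694.07/0.6163 = 1126.2 lb/h.
Q = (1−0.429)×1126.2 + 919.9 = 1563 lb/h.
Purge L = 0.328×1563 = 512.65 lb/h.

512.7 lb/h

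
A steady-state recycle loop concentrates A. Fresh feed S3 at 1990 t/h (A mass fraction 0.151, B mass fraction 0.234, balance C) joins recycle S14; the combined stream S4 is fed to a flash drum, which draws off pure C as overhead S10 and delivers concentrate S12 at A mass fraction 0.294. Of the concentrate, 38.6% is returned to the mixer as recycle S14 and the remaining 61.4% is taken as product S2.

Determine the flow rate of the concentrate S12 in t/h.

1665 t/h

Overall A balance (none leaves overhead): A in fresh feed = A in product, i.e. 1990×0.151 = (1−0.386)·S12·0.294.
S12 = 300.49/(0.294×0.614) = 1664.6 t/h.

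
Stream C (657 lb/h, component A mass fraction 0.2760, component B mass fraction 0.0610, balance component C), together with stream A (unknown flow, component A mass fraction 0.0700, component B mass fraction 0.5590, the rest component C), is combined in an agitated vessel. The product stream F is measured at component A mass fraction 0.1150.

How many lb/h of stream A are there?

2351 lb/h

Let A be the unknown flow. Total out = 657 + A.
component A balance: 181.33 + 0.070·A = 0.115·(657 + A)
(0.070 − 0.115)·A = 0.115×657 − 181.33 = -105.78
A = -105.78 / -0.045 = 2350.6 lb/h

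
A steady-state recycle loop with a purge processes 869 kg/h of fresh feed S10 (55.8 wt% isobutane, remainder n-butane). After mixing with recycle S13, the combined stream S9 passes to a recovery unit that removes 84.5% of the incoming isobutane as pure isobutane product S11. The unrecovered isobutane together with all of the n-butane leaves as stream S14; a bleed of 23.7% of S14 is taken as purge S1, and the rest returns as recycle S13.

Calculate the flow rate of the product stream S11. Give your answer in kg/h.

isobutane in S9: m_A = 869×0.558 + (1−0.237)·(1−0.845)·m_A, so m_A = 484.9/0.8817 = 549.94 kg/h.
Product S11 = 0.845×549.94 = 464.7 kg/h.

464.7 kg/h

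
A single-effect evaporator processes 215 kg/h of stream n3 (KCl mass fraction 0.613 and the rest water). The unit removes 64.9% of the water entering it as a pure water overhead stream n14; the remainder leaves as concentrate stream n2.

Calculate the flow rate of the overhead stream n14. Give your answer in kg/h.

54 kg/h

water entering = 215×0.387 = 83.205 kg/h; overhead removed = 0.649×83.205 = 54 kg/h.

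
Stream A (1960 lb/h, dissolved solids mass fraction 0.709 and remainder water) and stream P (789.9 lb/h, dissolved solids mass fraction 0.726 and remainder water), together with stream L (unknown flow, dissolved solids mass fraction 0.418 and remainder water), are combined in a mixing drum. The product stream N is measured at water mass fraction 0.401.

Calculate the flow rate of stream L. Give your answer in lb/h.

Let L be the unknown flow. Total out = 2749.9 + L.
water balance: 786.79 + 0.582·L = 0.401·(2749.9 + L)
(0.582 − 0.401)·L = 0.401×2749.9 − 786.79 = 315.92
L = 315.92 / 0.181 = 1745.4 lb/h

1745 lb/h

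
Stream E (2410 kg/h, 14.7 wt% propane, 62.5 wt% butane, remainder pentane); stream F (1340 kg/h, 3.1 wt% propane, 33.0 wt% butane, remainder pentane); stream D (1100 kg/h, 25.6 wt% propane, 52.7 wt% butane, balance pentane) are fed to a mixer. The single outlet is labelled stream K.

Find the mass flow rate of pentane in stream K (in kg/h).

1644 kg/h

pentane out = pentane in = 2410×0.228 + 1340×0.639 + 1100×0.217 = 1644.4 kg/h.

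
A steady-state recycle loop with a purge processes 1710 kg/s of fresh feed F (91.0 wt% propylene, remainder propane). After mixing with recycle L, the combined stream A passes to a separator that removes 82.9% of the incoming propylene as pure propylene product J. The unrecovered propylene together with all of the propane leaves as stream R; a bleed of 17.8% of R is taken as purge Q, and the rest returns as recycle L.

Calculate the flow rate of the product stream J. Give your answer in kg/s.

1501 kg/s

propylene in A: m_A = 1710×0.910 + (1−0.178)·(1−0.829)·m_A, so m_A = 1556.1/0.8594 = 1810.6 kg/s.
Product J = 0.829×1810.6 = 1501 kg/s.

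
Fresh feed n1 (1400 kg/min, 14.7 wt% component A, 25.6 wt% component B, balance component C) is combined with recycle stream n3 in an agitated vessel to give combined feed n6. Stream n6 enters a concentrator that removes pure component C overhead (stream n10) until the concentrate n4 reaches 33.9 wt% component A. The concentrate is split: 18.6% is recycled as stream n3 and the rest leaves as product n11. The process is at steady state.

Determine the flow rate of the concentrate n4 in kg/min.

Overall component A balance (none leaves overhead): component A in fresh feed = component A in product, i.e. 1400×0.147 = (1−0.186)·n4·0.339.
n4 = 205.8/(0.339×0.814) = 745.8 kg/min.

745.8 kg/min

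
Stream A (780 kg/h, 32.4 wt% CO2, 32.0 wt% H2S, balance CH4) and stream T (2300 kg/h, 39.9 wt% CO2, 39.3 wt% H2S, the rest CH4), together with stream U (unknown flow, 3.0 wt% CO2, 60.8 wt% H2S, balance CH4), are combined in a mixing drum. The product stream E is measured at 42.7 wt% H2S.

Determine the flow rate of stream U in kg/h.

893.1 kg/h

Let U be the unknown flow. Total out = 3080 + U.
H2S balance: 1153.5 + 0.608·U = 0.427·(3080 + U)
(0.608 − 0.427)·U = 0.427×3080 − 1153.5 = 161.66
U = 161.66 / 0.181 = 893.15 kg/h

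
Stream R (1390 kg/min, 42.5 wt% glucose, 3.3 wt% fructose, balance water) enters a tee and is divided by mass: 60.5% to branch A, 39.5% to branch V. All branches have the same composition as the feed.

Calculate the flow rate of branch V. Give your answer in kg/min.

549.1 kg/min

Branch V flow = 0.395×1390 = 549.05 kg/min.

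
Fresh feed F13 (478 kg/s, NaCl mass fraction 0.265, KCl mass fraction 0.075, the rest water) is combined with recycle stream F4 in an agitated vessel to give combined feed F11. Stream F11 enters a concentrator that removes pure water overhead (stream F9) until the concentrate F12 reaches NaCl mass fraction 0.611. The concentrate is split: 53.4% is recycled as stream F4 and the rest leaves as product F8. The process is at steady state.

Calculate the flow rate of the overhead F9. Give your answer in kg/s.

Overall NaCl balance (none leaves overhead): NaCl in fresh feed = NaCl in product, i.e. 478×0.265 = (1−0.534)·F12·0.611.
F12 = 126.67/(0.611×0.466) = 444.88 kg/s.
Recycle F4 = 0.534×444.88 = 237.57 kg/s.
Combined feed F11 = 478 + 237.57 = 715.57 kg/s.
Overhead F9 = F11 − F12 = 715.57 − 444.88 = 270.68 kg/s.

270.7 kg/s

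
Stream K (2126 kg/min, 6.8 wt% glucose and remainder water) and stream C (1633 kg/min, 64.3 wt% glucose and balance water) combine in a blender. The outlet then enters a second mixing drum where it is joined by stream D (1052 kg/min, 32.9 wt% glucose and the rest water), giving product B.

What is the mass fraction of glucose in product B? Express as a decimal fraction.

0.320

Overall, product flow = 4811 kg/min.
glucose in = 2126×0.068 + 1633×0.643 + 1052×0.329 = 1540.7 kg/min.
glucose fraction in B = 0.320.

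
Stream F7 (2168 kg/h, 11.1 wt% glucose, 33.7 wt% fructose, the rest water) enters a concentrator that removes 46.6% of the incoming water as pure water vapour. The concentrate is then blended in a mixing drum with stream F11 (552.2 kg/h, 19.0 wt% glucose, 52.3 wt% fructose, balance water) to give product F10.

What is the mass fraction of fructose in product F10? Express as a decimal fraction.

0.471

Vapour removed = 0.466×0.552×2168 = 557.68 kg/h; concentrate = 1610.3 kg/h.
fructose reaching the mixer = 730.62 (from concentrate) + 552.2×0.523 = 1019.4 kg/h.
Product flow = 1610.3 + 552.2 = 2162.5 kg/h; fructose fraction = 0.471.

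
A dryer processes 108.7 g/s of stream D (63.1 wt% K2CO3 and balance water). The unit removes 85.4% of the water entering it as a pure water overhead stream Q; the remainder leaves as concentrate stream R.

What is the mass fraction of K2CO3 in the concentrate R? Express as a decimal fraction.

K2CO3 is not removed: 108.7×0.631 = 68.59 g/s of K2CO3 enters R.
water entering = 108.7×0.369 = 40.11 g/s; overhead removed = 0.854×40.11 = 34.254 g/s.
Concentrate = 108.7 − 34.254 = 74.446 g/s.
Mass fraction = 68.59/74.446 = 0.921.

0.921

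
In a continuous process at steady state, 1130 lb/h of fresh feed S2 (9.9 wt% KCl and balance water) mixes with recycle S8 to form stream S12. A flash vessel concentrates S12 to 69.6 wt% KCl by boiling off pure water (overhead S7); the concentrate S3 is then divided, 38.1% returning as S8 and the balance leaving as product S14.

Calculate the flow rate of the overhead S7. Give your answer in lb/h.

969.3 lb/h

Overall KCl balance (none leaves overhead): KCl in fresh feed = KCl in product, i.e. 1130×0.099 = (1−0.381)·S3·0.696.
S3 = 111.87/(0.696×0.619) = 259.67 lb/h.
Recycle S8 = 0.381×259.67 = 98.932 lb/h.
Combined feed S12 = 1130 + 98.932 = 1228.9 lb/h.
Overhead S7 = S12 − S3 = 1228.9 − 259.67 = 969.27 lb/h.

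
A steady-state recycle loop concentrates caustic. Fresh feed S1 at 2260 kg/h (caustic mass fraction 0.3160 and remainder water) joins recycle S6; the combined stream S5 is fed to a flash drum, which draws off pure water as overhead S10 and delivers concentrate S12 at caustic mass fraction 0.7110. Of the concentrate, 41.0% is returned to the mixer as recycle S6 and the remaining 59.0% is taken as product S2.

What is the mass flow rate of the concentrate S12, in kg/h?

1702 kg/h

Overall caustic balance (none leaves overhead): caustic in fresh feed = caustic in product, i.e. 2260×0.316 = (1−0.410)·S12·0.711.
S12 = 714.16/(0.711×0.590) = 1702.4 kg/h.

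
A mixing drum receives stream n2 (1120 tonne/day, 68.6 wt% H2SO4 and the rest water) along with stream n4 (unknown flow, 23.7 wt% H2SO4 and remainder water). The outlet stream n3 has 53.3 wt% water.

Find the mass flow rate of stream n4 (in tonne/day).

1066 tonne/day

Let n4 be the unknown flow. Total out = 1120 + n4.
water balance: 351.68 + 0.763·n4 = 0.533·(1120 + n4)
(0.763 − 0.533)·n4 = 0.533×1120 − 351.68 = 245.28
n4 = 245.28 / 0.230 = 1066.4 tonne/day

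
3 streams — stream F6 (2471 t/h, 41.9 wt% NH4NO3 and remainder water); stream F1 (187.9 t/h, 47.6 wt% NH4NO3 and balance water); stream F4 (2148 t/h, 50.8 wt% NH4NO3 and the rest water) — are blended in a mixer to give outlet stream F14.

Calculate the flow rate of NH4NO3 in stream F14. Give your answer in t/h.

2216 t/h

NH4NO3 out = NH4NO3 in = 2471×0.419 + 187.9×0.476 + 2148×0.508 = 2216 t/h.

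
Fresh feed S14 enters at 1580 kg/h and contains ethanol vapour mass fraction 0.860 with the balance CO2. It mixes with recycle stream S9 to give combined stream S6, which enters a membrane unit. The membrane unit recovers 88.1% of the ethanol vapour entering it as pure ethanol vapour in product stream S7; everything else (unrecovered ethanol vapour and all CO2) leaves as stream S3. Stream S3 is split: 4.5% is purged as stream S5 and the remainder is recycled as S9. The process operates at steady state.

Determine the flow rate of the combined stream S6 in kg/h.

6449 kg/h

CO2 enters only via S14 and leaves only via the purge: 1580×0.140 = 0.045×(CO2 in S3), and the membrane unit passes all CO2, so CO2 in S6 = CO2 in S3 = 4915.6 kg/h.
ethanol vapour in S6: m_A = 1580×0.860 + (1−0.045)·(1−0.881)·m_A, so m_A = 1358.8/0.8864 = 1533 kg/h.
S6 = 1533 + 4915.6 = 6448.6 kg/h.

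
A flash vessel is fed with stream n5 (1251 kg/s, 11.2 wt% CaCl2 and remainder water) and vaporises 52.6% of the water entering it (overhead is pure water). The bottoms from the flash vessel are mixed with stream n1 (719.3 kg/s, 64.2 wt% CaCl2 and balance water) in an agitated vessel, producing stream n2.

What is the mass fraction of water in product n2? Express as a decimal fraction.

0.566

Vapour removed = 0.526×0.888×1251 = 584.33 kg/s; concentrate = 666.67 kg/s.
water reaching the mixer = 526.56 (from concentrate) + 719.3×0.358 = 784.07 kg/s.
Product flow = 666.67 + 719.3 = 1386 kg/s; water fraction = 0.566.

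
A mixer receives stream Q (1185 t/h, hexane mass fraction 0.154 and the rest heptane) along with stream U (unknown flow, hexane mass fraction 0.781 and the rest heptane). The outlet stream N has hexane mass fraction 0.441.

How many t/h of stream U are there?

1000 t/h

Let U be the unknown flow. Total out = 1185 + U.
hexane balance: 182.49 + 0.781·U = 0.441·(1185 + U)
(0.781 − 0.441)·U = 0.441×1185 − 182.49 = 340.1
U = 340.1 / 0.340 = 1000.3 t/h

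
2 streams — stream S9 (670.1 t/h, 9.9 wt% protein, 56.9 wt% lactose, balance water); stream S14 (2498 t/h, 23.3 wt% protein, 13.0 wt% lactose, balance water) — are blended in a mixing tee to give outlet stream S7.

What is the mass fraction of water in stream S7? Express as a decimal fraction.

0.572

Total flow out = 670.1 + 2498 = 3168.1 t/h.
water in = 670.1×0.332 + 2498×0.637 = 1813.7 t/h.
water mass fraction in S7 = 1813.7/3168.1 = 0.572.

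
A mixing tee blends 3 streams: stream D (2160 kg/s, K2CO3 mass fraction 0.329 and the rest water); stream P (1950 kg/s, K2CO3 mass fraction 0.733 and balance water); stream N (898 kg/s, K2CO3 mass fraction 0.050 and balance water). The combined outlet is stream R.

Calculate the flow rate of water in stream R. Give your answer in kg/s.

2823 kg/s

water out = water in = 2160×0.671 + 1950×0.267 + 898×0.950 = 2823.1 kg/s.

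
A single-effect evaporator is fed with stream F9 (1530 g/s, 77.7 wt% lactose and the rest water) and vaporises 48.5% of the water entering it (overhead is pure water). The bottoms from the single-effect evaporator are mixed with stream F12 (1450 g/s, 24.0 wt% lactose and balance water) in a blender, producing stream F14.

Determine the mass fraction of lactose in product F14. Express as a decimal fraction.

Vapour removed = 0.485×0.223×1530 = 165.48 g/s; concentrate = 1364.5 g/s.
lactose reaching the mixer = 1188.8 (from concentrate) + 1450×0.240 = 1536.8 g/s.
Product flow = 1364.5 + 1450 = 2814.5 g/s; lactose fraction = 0.546.

0.546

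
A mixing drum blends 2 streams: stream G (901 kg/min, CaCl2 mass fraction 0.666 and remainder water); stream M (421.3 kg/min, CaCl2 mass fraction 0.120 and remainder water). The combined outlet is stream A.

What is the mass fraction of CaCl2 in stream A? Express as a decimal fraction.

0.492

Total flow out = 901 + 421.3 = 1322.3 kg/min.
CaCl2 in = 901×0.666 + 421.3×0.120 = 650.62 kg/min.
CaCl2 mass fraction in A = 650.62/1322.3 = 0.492.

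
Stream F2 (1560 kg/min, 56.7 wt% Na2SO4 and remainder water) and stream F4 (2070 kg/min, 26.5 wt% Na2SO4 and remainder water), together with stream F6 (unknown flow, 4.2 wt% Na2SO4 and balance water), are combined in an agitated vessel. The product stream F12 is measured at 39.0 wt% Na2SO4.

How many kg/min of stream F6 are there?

49.91 kg/min

Let F6 be the unknown flow. Total out = 3630 + F6.
Na2SO4 balance: 1433.1 + 0.042·F6 = 0.390·(3630 + F6)
(0.042 − 0.390)·F6 = 0.390×3630 − 1433.1 = -17.37
F6 = -17.37 / -0.348 = 49.914 kg/min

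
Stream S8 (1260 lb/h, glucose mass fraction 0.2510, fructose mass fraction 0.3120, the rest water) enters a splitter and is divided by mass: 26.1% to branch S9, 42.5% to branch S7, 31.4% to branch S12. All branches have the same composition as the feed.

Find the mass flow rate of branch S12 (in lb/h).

Branch S12 flow = 0.314×1260 = 395.64 lb/h.

395.6 lb/h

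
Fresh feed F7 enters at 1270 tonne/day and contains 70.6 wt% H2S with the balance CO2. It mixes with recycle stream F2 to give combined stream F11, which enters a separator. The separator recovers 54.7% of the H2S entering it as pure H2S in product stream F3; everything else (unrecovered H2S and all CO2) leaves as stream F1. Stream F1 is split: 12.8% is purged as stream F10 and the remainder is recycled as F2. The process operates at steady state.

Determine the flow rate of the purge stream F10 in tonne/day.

CO2 enters only via F7 and leaves only via the purge: 1270×0.294 = 0.128×(CO2 in F1), and the separator passes all CO2, so CO2 in F11 = CO2 in F1 = 2917 tonne/day.
H2S in F11: m_A = 1270×0.706 + (1−0.128)·(1−0.547)·m_A, so m_A = 896.62/0.6050 = 1482.1 tonne/day.
F1 = (1−0.547)×1482.1 + 2917 = 3588.4 tonne/day.
Purge F10 = 0.128×3588.4 = 459.32 tonne/day.

459.3 tonne/day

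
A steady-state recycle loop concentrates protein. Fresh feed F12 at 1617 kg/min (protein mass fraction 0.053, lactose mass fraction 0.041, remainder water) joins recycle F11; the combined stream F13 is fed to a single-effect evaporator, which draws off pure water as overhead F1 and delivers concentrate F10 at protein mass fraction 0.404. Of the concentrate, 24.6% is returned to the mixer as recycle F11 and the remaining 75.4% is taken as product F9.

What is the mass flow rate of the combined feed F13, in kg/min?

1686 kg/min

Overall protein balance (none leaves overhead): protein in fresh feed = protein in product, i.e. 1617×0.053 = (1−0.246)·F10·0.404.
F10 = 85.701/(0.404×0.754) = 281.34 kg/min.
Recycle F11 = 0.246×281.34 = 69.21 kg/min.
Combined feed F13 = 1617 + 69.21 = 1686.2 kg/min.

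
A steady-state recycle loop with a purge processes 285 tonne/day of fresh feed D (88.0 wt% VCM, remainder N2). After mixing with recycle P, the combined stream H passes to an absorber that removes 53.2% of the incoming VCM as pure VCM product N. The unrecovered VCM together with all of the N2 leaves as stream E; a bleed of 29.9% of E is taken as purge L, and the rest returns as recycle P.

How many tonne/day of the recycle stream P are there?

N2 enters only via D and leaves only via the purge: 285×0.120 = 0.299×(N2 in E), and the absorber passes all N2, so N2 in H = N2 in E = 114.38 tonne/day.
VCM in H: m_A = 285×0.880 + (1−0.299)·(1−0.532)·m_A, so m_A = 250.8/0.6719 = 373.25 tonne/day.
E = (1−0.532)×373.25 + 114.38 = 289.06 tonne/day.
Recycle P = (1−0.299)×289.06 = 202.63 tonne/day.

202.6 tonne/day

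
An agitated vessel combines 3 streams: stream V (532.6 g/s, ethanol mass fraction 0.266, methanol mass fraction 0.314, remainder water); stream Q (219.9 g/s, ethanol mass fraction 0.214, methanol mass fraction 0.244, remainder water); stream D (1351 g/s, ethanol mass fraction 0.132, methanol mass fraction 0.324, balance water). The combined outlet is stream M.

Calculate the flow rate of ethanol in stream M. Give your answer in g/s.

367.1 g/s

ethanol out = ethanol in = 532.6×0.266 + 219.9×0.214 + 1351×0.132 = 367.06 g/s.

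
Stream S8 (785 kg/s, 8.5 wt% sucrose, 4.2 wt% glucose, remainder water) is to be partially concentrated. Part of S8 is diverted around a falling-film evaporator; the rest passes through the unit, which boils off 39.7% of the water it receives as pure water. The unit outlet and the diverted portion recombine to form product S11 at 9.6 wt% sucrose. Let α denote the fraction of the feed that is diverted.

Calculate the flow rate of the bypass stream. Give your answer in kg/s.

All 785×0.085 = 66.725 kg/s of sucrose reaches S11, so S11 = 66.725/0.096 = 695.05 kg/s and vapour = 89.948 kg/s.
The evaporator receives (1−α)·785 of feed at 0.873 water and removes 0.397 of that water:
0.397×0.873×(1−α)×785 = 89.948
(1−α) = 89.948/272.07 = 0.3306;  α = 0.6694.
Bypass flow = 0.6694×785 = 525.47 kg/s.

525.5 kg/s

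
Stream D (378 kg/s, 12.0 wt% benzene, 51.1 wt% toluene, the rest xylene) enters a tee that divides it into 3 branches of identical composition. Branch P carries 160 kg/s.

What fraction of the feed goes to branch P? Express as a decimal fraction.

0.423

Fraction to P = 160/378 = 0.4233.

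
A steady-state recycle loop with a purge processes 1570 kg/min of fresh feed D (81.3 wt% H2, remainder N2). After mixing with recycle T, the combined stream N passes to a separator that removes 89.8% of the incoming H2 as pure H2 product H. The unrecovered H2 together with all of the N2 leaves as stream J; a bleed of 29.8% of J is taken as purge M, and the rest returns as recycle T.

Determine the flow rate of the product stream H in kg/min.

H2 in N: m_A = 1570×0.813 + (1−0.298)·(1−0.898)·m_A, so m_A = 1276.4/0.9284 = 1374.9 kg/min.
Product H = 0.898×1374.9 = 1234.6 kg/min.

1235 kg/min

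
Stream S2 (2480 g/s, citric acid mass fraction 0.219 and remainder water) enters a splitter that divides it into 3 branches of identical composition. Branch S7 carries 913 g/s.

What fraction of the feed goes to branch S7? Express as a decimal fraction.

Fraction to S7 = 913/2480 = 0.3681.

0.368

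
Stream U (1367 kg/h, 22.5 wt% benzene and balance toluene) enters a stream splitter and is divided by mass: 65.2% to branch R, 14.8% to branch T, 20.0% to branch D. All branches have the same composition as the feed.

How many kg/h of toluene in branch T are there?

Branch T total = 0.148×1367 = 202.32 kg/h.
toluene in T = 0.775×202.32 = 156.79 kg/h.

156.8 kg/h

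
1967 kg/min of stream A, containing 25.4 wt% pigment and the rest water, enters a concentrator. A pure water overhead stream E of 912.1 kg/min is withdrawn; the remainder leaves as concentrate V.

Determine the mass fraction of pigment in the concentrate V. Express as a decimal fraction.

pigment is not removed: 1967×0.254 = 499.62 kg/min of pigment enters V.
Concentrate = 1967 − 912.1 = 1054.9 kg/min.
Mass fraction = 499.62/1054.9 = 0.474.

0.474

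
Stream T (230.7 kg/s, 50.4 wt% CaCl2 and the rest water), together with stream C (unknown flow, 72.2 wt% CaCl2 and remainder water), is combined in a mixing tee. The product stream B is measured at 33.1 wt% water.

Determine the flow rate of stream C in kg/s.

Let C be the unknown flow. Total out = 230.7 + C.
water balance: 114.43 + 0.278·C = 0.331·(230.7 + C)
(0.278 − 0.331)·C = 0.331×230.7 − 114.43 = -38.066
C = -38.066 / -0.053 = 718.22 kg/s

718.2 kg/s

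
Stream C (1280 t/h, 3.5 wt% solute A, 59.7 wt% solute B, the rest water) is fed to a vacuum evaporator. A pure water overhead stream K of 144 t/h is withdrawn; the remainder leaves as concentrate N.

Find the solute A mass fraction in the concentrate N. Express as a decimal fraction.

solute A is not removed: 1280×0.035 = 44.8 t/h of solute A enters N.
Concentrate = 1280 − 144 = 1136 t/h.
Mass fraction = 44.8/1136 = 0.0394.

0.0394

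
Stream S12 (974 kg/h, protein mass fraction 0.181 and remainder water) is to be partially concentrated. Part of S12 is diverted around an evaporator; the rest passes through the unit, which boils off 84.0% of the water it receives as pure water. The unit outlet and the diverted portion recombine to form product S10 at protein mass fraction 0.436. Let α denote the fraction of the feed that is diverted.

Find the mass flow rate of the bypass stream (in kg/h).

All 974×0.181 = 176.29 kg/h of protein reaches S10, so S10 = 176.29/0.436 = 404.34 kg/h and vapour = 569.66 kg/h.
The evaporator receives (1−α)·974 of feed at 0.819 water and removes 0.840 of that water:
0.840×0.819×(1−α)×974 = 569.66
(1−α) = 569.66/670.07 = 0.8501;  α = 0.1499.
Bypass flow = 0.1499×974 = 145.96 kg/h.

146 kg/h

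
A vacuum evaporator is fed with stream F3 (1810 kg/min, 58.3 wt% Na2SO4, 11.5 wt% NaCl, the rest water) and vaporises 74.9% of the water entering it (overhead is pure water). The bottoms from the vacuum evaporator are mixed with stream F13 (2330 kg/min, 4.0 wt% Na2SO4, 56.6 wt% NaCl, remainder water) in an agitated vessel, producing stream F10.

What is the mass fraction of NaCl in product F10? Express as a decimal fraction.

0.409

Vapour removed = 0.749×0.302×1810 = 409.42 kg/min; concentrate = 1400.6 kg/min.
NaCl reaching the mixer = 208.15 (from concentrate) + 2330×0.566 = 1526.9 kg/min.
Product flow = 1400.6 + 2330 = 3730.6 kg/min; NaCl fraction = 0.409.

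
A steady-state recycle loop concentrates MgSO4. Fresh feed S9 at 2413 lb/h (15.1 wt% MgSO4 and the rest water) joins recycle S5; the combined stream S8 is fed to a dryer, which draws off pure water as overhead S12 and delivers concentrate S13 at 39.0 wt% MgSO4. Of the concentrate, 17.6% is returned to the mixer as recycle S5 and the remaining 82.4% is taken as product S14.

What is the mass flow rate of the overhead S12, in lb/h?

1479 lb/h

Overall MgSO4 balance (none leaves overhead): MgSO4 in fresh feed = MgSO4 in product, i.e. 2413×0.151 = (1−0.176)·S13·0.390.
S13 = 364.36/(0.390×0.824) = 1133.8 lb/h.
Recycle S5 = 0.176×1133.8 = 199.55 lb/h.
Combined feed S8 = 2413 + 199.55 = 2612.6 lb/h.
Overhead S12 = S8 − S13 = 2612.6 − 1133.8 = 1478.7 lb/h.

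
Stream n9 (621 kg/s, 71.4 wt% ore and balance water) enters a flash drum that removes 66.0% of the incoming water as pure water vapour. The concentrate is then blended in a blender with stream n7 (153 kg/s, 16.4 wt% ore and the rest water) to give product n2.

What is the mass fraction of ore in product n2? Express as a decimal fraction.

0.713

Vapour removed = 0.660×0.286×621 = 117.22 kg/s; concentrate = 503.78 kg/s.
ore reaching the mixer = 443.39 (from concentrate) + 153×0.164 = 468.49 kg/s.
Product flow = 503.78 + 153 = 656.78 kg/s; ore fraction = 0.713.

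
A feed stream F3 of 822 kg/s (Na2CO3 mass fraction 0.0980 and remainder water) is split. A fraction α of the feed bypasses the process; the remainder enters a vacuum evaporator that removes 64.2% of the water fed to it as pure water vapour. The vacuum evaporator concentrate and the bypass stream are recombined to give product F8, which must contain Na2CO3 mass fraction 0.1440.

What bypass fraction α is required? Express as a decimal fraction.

All 822×0.098 = 80.556 kg/s of Na2CO3 reaches F8, so F8 = 80.556/0.144 = 559.42 kg/s and vapour = 262.58 kg/s.
The evaporator receives (1−α)·822 of feed at 0.902 water and removes 0.642 of that water:
0.642×0.902×(1−α)×822 = 262.58
(1−α) = 262.58/476.01 = 0.5516;  α = 0.4484.

0.448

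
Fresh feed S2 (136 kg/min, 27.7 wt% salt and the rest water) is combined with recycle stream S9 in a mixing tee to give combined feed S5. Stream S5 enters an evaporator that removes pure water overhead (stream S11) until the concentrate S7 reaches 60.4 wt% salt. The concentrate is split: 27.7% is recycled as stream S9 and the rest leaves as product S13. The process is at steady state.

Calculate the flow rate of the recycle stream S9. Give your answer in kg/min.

23.9 kg/min

Overall salt balance (none leaves overhead): salt in fresh feed = salt in product, i.e. 136×0.277 = (1−0.277)·S7·0.604.
S7 = 37.672/(0.604×0.723) = 86.267 kg/min.
Recycle S9 = 0.277×86.267 = 23.896 kg/min.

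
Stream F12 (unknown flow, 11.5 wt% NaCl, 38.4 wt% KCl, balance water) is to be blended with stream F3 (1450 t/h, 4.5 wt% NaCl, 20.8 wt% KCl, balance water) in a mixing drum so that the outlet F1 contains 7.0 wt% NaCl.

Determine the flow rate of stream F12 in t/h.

805.6 t/h

Let F12 be the unknown flow. Total out = 1450 + F12.
NaCl balance: 65.25 + 0.115·F12 = 0.070·(1450 + F12)
(0.115 − 0.070)·F12 = 0.070×1450 − 65.25 = 36.25
F12 = 36.25 / 0.045 = 805.56 t/h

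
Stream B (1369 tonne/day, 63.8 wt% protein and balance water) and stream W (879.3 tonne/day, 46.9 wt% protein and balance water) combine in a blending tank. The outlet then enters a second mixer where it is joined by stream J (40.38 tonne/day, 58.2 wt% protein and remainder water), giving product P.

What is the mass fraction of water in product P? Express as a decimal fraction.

Overall, product flow = 2288.7 tonne/day.
water in = 1369×0.362 + 879.3×0.531 + 40.38×0.418 = 979.37 tonne/day.
water fraction in P = 0.428.

0.428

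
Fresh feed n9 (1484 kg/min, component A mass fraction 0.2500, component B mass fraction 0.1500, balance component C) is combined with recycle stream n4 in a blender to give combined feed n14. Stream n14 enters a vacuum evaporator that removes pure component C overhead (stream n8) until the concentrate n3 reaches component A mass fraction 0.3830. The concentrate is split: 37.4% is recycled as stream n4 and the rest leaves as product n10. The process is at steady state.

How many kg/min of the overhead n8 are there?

515.3 kg/min

Overall component A balance (none leaves overhead): component A in fresh feed = component A in product, i.e. 1484×0.250 = (1−0.374)·n3·0.383.
n3 = 371/(0.383×0.626) = 1547.4 kg/min.
Recycle n4 = 0.374×1547.4 = 578.73 kg/min.
Combined feed n14 = 1484 + 578.73 = 2062.7 kg/min.
Overhead n8 = n14 − n3 = 2062.7 − 1547.4 = 515.33 kg/min.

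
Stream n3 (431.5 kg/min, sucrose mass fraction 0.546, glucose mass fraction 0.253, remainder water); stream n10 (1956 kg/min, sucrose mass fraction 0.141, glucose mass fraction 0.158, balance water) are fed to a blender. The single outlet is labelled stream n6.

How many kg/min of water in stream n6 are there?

1458 kg/min

water out = water in = 431.5×0.201 + 1956×0.701 = 1457.9 kg/min.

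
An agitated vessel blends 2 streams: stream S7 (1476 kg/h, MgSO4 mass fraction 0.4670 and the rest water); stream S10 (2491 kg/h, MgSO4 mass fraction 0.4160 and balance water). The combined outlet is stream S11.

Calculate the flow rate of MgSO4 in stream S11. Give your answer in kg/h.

1726 kg/h

MgSO4 out = MgSO4 in = 1476×0.467 + 2491×0.416 = 1725.5 kg/h.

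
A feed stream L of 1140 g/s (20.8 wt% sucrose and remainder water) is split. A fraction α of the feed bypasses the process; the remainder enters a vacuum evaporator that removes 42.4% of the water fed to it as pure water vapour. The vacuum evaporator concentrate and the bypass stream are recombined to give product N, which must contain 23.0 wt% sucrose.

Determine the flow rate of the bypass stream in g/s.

815.3 g/s

All 1140×0.208 = 237.12 g/s of sucrose reaches N, so N = 237.12/0.230 = 1031 g/s and vapour = 109.04 g/s.
The evaporator receives (1−α)·1140 of feed at 0.792 water and removes 0.424 of that water:
0.424×0.792×(1−α)×1140 = 109.04
(1−α) = 109.04/382.82 = 0.2848;  α = 0.7152.
Bypass flow = 0.7152×1140 = 815.28 g/s.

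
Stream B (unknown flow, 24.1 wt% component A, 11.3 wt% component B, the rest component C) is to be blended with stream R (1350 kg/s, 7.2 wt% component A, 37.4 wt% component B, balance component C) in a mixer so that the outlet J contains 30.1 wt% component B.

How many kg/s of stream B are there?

524.2 kg/s

Let B be the unknown flow. Total out = 1350 + B.
component B balance: 504.9 + 0.113·B = 0.301·(1350 + B)
(0.113 − 0.301)·B = 0.301×1350 − 504.9 = -98.55
B = -98.55 / -0.188 = 524.2 kg/s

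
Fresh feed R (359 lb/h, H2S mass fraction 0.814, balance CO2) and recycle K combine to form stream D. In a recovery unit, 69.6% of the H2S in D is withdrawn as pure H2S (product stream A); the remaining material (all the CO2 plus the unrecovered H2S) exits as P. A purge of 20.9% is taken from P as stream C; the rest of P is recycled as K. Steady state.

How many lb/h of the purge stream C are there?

CO2 enters only via R and leaves only via the purge: 359×0.186 = 0.209×(CO2 in P), and the recovery unit passes all CO2, so CO2 in D = CO2 in P = 319.49 lb/h.
H2S in D: m_A = 359×0.814 + (1−0.209)·(1−0.696)·m_A, so m_A = 292.23/0.7595 = 384.74 lb/h.
P = (1−0.696)×384.74 + 319.49 = 436.45 lb/h.
Purge C = 0.209×436.45 = 91.219 lb/h.

91.22 lb/h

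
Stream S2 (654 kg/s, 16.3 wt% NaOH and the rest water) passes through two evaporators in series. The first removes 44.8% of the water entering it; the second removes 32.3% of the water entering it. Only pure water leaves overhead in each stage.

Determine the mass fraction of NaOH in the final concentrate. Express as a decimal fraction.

0.3426

water in feed = 654×0.837 = 547.4 kg/s.
After stage 1: water left = (1−0.448)×547.4 = 302.16; stream total = 408.77 kg/s.
After stage 2: water left = (1−0.323)×302.16 = 204.56; final concentrate = 311.17 kg/s.
NaOH fraction = 106.6/311.17 = 0.3426.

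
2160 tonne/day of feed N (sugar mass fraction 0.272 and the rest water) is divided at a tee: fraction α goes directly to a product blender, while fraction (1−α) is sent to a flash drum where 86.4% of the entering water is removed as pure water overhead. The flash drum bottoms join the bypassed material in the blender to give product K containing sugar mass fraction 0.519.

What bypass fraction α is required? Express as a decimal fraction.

0.243

All 2160×0.272 = 587.52 tonne/day of sugar reaches K, so K = 587.52/0.519 = 1132 tonne/day and vapour = 1028 tonne/day.
The evaporator receives (1−α)·2160 of feed at 0.728 water and removes 0.864 of that water:
0.864×0.728×(1−α)×2160 = 1028
(1−α) = 1028/1358.6 = 0.7566;  α = 0.2434.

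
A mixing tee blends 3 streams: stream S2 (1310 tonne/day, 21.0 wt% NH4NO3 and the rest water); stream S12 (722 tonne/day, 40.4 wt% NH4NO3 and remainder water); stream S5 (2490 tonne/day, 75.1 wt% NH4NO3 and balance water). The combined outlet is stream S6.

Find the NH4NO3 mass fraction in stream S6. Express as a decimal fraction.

0.539

Total flow out = 1310 + 722 + 2490 = 4522 tonne/day.
NH4NO3 in = 1310×0.210 + 722×0.404 + 2490×0.751 = 2436.8 tonne/day.
NH4NO3 mass fraction in S6 = 2436.8/4522 = 0.539.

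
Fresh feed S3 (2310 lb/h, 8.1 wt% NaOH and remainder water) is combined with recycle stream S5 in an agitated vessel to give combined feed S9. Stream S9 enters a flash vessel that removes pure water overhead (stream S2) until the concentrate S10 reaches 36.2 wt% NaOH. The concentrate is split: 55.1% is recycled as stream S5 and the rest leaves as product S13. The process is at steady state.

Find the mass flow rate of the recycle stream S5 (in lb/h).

Overall NaOH balance (none leaves overhead): NaOH in fresh feed = NaOH in product, i.e. 2310×0.081 = (1−0.551)·S10·0.362.
S10 = 187.11/(0.362×0.449) = 1151.2 lb/h.
Recycle S5 = 0.551×1151.2 = 634.3 lb/h.

634.3 lb/h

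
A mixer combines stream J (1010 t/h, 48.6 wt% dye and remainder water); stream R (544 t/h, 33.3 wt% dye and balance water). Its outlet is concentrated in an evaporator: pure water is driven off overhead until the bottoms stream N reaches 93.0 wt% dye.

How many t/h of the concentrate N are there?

dye entering = 1010×0.486 + 544×0.333 = 672.01 t/h.
All dye reports to N, so N = 672.01/0.930 = 722.59 t/h.

722.6 t/h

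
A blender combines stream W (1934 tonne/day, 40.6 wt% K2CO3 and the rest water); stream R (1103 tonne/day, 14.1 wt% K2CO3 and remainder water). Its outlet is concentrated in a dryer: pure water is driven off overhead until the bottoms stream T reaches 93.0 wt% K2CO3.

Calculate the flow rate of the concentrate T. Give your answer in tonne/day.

K2CO3 entering = 1934×0.406 + 1103×0.141 = 940.73 tonne/day.
All K2CO3 reports to T, so T = 940.73/0.930 = 1011.5 tonne/day.

1012 tonne/day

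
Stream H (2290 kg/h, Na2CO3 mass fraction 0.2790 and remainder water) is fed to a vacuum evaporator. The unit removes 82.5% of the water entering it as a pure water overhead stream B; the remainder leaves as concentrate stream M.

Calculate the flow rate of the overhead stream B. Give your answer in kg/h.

1362 kg/h

water entering = 2290×0.721 = 1651.1 kg/h; overhead removed = 0.825×1651.1 = 1362.1 kg/h.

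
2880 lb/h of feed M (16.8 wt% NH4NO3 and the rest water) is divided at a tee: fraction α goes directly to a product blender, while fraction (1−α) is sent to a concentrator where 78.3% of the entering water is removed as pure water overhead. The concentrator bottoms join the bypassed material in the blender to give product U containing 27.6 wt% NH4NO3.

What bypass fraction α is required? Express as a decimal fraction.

All 2880×0.168 = 483.84 lb/h of NH4NO3 reaches U, so U = 483.84/0.276 = 1753 lb/h and vapour = 1127 lb/h.
The evaporator receives (1−α)·2880 of feed at 0.832 water and removes 0.783 of that water:
0.783×0.832×(1−α)×2880 = 1127
(1−α) = 1127/1876.2 = 0.6007;  α = 0.3993.

0.399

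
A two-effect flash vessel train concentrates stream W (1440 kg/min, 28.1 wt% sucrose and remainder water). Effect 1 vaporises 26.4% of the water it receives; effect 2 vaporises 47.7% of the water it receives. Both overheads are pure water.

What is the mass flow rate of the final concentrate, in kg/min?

803.2 kg/min

water in feed = 1440×0.719 = 1035.4 kg/min.
After stage 1: water left = (1−0.264)×1035.4 = 762.02; stream total = 1166.7 kg/min.
After stage 2: water left = (1−0.477)×762.02 = 398.54; final concentrate = 803.18 kg/min.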